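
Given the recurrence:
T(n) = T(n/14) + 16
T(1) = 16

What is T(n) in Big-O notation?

Each step divides n by 14 and adds 16. After log_14(n) steps, T(n) = O(log n).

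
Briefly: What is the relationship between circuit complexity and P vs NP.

A language is in P iff it has polynomial-size uniform circuit families. P/poly contains all languages decidable by polynomial-size circuits (even non-uniform). If NP is not in P/poly, then P != NP. Proving super-polynomial circuit lower bounds for an NP problem would separate P from NP.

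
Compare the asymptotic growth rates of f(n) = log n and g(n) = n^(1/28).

g(n) = n^(1/28) grows faster: any positive power of n dominates log n.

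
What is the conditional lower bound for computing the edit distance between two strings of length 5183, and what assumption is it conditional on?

Under SETH (the Strong Exponential Time Hypothesis), edit distance on length-5183 strings cannot be computed in O(n^(2-epsilon)) time for any epsilon > 0 (Backurs-Indyk). The reduction is from CNF-SAT via the orthogonal vectors problem.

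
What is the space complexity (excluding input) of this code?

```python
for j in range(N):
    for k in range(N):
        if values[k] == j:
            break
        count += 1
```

Space complexity: O(1).
Only a constant amount of auxiliary storage is used; nothing grows with n.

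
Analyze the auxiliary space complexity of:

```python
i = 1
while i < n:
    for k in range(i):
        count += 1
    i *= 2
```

Space complexity: O(1).
Only a constant amount of auxiliary storage is used; nothing grows with n.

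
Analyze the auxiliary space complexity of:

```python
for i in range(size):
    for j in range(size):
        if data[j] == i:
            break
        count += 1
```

Space complexity: O(1).
Only a constant amount of auxiliary storage is used; nothing grows with n.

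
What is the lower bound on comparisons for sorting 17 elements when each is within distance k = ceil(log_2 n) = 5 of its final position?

Partition the 17 positions into floor(n/k) blocks of k = 5 consecutive positions; any permutation within a block keeps every element within k of its final position, so there are at least (k!)^(n/k) distinguishable inputs. Lower bound: log_2((k!)^(n/k)) = (n/k) * log_2(k!) = Theta(n log k); with k = ceil(log_2 n), this is Omega(n log log n).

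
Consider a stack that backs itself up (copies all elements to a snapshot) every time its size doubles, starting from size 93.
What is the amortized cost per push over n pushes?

Backups occur at sizes 93, 186, 372, ..., copying 93 + 186 + 372 + ... <= 2n elements total (geometric series). Spread over n pushes, the amortized backup cost is O(1) per push.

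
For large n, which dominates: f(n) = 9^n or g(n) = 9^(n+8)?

f(n) = 9^n and g(n) = 9^(n+8) are Theta of each other: 9^(n+8) = 9^8 * 9^n = Theta(9^n).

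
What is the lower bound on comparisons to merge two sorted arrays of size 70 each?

To merge two sorted arrays of size 70, we need at least 139 comparisons in the worst case. An adversary can force every element to be compared.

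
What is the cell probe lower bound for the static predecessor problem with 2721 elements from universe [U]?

The Patrascu-Thorup lower bound shows any data structure on n = 2721 elements using O(n * polylog(n)) space requires Omega(log log U) query time. van Emde Boas trees achieve O(log log U) with O(U) space.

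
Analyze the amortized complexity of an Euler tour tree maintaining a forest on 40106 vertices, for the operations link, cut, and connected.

An Euler tour tree stores each tree's Euler tour as a balanced BST keyed by tour position. On 40106 vertices: link concatenates two tours via O(1) splits/joins of size <= 2*40106 (O(log n)); cut splits the tour at the two occurrences of the edge (O(log n)); connected compares BST roots (O(log n) to find the root). All O(log n) amortized.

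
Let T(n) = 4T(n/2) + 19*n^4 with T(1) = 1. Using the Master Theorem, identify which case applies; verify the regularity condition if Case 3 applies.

a=4, b=2, f(n)=19*n^4.
log_2(4) = 2 < 4.
f(n) = Omega(n^(2+epsilon)) for some epsilon > 0, so Case 3 is the candidate.
Regularity: a*f(n/b) = 4*19*(n/2)^4 = (4/16)*19*n^4 <= c*f(n) with c = 4/16 < 1. Satisfied.
Case 3: T(n) = Theta(n^4).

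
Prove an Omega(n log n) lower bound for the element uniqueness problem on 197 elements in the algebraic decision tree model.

In the algebraic decision tree model, element uniqueness on 197 elements is equivalent to determining which cell of an arrangement of C(197,2) = 19306 hyperplanes x_i = x_j contains the input point. Ben-Or's theorem shows this requires Omega(n log n).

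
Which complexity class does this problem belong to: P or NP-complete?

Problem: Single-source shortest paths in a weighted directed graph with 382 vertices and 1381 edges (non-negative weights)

This problem is in P: Dijkstra's algorithm runs in O((V+E) log V).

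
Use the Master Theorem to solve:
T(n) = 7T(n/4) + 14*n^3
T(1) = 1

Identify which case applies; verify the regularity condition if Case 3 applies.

a=7, b=4, f(n)=14*n^3.
log_4(7) = 1.404 < 3.
f(n) = Omega(n^(1.404+epsilon)) for some epsilon > 0, so Case 3 is the candidate.
Regularity: a*f(n/b) = 7*14*(n/4)^3 = (7/64)*14*n^3 <= c*f(n) with c = 7/64 < 1. Satisfied.
Case 3: T(n) = Theta(n^3).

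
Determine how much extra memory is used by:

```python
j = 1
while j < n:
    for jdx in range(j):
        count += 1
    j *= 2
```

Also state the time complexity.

Space complexity: O(1).
Only a constant amount of auxiliary storage is used; nothing grows with n.
Time complexity: O(n).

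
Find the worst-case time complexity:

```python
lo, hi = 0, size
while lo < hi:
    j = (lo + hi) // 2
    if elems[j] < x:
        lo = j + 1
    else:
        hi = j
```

Time complexity: O(log n).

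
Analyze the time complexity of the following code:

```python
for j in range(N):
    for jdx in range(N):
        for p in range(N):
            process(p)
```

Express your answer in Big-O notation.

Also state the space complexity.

Time complexity: O(n^3).
Space complexity: O(1).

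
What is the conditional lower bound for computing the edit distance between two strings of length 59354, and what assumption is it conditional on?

Under SETH (the Strong Exponential Time Hypothesis), edit distance on length-59354 strings cannot be computed in O(n^(2-epsilon)) time for any epsilon > 0 (Backurs-Indyk). The reduction is from CNF-SAT via the orthogonal vectors problem.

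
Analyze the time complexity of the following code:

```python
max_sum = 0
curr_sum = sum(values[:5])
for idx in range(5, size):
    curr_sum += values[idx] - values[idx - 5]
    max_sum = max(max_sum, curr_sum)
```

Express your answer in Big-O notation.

Time complexity: O(n).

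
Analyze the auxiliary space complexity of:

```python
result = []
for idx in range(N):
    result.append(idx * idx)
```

Space complexity: O(n).
Auxiliary storage grows linearly with the input size n in the worst case.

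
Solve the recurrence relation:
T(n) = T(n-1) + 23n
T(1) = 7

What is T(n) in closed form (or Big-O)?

Unrolling: T(n) = 7 + 23*(2 + 3 + ... + n) = 7 + 23*(n(n+1)/2 - 1) = O(n^2).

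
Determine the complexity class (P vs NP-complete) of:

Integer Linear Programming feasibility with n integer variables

This problem is NP-complete: ILP feasibility is NP-complete (LP relaxation is in P).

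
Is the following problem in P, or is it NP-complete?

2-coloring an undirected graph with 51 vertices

This problem is in P: 2-coloring is bipartiteness testing via BFS, O(V+E).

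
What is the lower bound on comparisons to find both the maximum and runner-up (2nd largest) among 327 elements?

Lower bound: finding the max needs 327-1 comparisons. By an adversary weight-doubling argument, the maximum element must personally win at least ceil(log_2(327)) = 9 comparisons in any correct algorithm. The 2nd largest is among those 9 direct losers, and distinguishing it requires 9-1 more comparisons. Total >= 327-1 + 9-1 = 334. A balanced tournament achieves this bound exactly.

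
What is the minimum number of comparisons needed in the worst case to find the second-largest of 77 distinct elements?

Lower bound: finding the max needs 77-1 comparisons. By the adversary weight-doubling argument, the max must personally win >= ceil(log_2(77)) = 7 comparisons; the 2nd-largest is among those 7 losers, needing 7-1 more comparisons. Total >= 77-1 + 7-1 = 82. A balanced knockout tournament achieves this.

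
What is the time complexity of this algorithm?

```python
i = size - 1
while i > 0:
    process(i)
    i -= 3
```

Time complexity: O(n).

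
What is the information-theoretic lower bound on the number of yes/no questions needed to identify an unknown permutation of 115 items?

There are 115! = 292509369349301569068815180481773552003419272043053514672100535242441942363589054622883930786268803187059211939585703515345785120071002251720730101703194015956992000000000000000000000000000 permutations. Each yes/no question gives at most 1 bit, so at least ceil(log_2(292509369349301569068815180481773552003419272043053514672100535242441942363589054622883930786268803187059211939585703515345785120071002251720730101703194015956992000000000000000000000000000)) = 627 questions are needed.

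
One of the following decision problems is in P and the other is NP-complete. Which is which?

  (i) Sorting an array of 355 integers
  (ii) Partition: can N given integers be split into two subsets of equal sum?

(i) is P: merge sort runs in O(n log n).
(ii) is NP-complete: Subset Sum reduces to it (one of Karp's 21 NP-complete problems).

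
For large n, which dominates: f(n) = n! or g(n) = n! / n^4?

f(n) = n! grows faster: the ratio n!/(n!/n^4) = n^4 -> infinity.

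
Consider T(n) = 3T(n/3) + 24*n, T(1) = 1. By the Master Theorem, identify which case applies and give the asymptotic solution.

a=3, b=3, f(n)=24*n.
log_3(3) = 1, so n^(log_b(a)) = n.
f(n) = Theta(n), so Case 2 applies.
T(n) = Theta(n log n).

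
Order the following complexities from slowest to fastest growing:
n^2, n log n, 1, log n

Ordered by growth rate: 1 < log n < n log n < n^2.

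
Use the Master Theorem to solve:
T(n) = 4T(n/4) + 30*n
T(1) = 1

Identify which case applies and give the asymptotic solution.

a=4, b=4, f(n)=30*n.
log_4(4) = 1, so n^(log_b(a)) = n.
f(n) = Theta(n), so Case 2 applies.
T(n) = Theta(n log n).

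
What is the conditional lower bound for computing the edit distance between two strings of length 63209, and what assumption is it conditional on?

Under SETH (the Strong Exponential Time Hypothesis), edit distance on length-63209 strings cannot be computed in O(n^(2-epsilon)) time for any epsilon > 0 (Backurs-Indyk). The reduction is from CNF-SAT via the orthogonal vectors problem.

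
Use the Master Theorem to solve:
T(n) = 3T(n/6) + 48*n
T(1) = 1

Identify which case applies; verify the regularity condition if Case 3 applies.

a=3, b=6, f(n)=48*n.
log_6(3) = 0.6131 < 1.
f(n) = Omega(n^(0.6131+epsilon)) for some epsilon > 0, so Case 3 is the candidate.
Regularity: a*f(n/b) = 3*48*(n/6)^1 = (3/6)*48*n^1 <= c*f(n) with c = 3/6 < 1. Satisfied.
Case 3: T(n) = Theta(n).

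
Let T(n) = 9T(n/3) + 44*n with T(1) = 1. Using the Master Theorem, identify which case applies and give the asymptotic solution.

a=9, b=3, f(n)=44*n.
log_3(9) = 2 > 1.
Since f(n) = O(n^1) is polynomially smaller than n^2, Case 1 applies.
T(n) = Theta(n^2).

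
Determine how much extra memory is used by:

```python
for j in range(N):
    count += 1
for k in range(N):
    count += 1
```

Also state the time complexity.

Space complexity: O(1).
Only a constant amount of auxiliary storage is used; nothing grows with n.
Time complexity: O(n).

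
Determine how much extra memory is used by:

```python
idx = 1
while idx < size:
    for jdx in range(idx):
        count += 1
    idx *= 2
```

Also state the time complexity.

Space complexity: O(1).
Only a constant amount of auxiliary storage is used; nothing grows with n.
Time complexity: O(n).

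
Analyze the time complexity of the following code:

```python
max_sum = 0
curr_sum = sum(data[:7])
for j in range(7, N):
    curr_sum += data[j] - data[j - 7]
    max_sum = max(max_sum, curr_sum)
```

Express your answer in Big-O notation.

Time complexity: O(n).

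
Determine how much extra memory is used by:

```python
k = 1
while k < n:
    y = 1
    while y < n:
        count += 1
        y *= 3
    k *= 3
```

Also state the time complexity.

Space complexity: O(1).
Only a constant amount of auxiliary storage is used; nothing grows with n.
Time complexity: O(log^2 n).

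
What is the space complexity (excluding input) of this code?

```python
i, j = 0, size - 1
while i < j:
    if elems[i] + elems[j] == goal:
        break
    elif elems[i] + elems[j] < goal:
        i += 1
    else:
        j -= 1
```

Space complexity: O(1).
Only a constant amount of auxiliary storage is used; nothing grows with n.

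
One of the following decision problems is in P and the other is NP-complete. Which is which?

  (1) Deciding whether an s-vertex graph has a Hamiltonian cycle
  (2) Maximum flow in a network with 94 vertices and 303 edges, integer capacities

(1) is NP-complete: one of Karp's 21 NP-complete problems.
(2) is P: Edmonds-Karp / push-relabel run in polynomial time.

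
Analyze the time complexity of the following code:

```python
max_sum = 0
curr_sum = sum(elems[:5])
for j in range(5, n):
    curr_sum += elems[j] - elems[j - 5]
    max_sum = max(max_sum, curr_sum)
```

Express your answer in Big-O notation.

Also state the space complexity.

Time complexity: O(n).
Space complexity: O(1).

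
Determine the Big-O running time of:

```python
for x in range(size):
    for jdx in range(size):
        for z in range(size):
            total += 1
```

Time complexity: O(n^3).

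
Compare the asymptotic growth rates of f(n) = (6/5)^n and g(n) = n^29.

f(n) = (6/5)^n grows faster: (6/5)^n is exponential with base 6/5 > 1, dominating every polynomial.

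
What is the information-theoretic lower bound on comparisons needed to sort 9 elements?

There are 9! = 362880 possible orderings. Each comparison gives 1 bit. We need at least ceil(log_2(362880)) = 19 comparisons.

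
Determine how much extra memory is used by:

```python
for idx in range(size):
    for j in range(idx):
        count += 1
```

Space complexity: O(1).
Only a constant amount of auxiliary storage is used; nothing grows with n.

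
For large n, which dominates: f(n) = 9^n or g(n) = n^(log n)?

f(n) = 9^n grows faster: take logs: log(n^(log n)) = (log n)^2, log(9^n) = n log 9; n dominates (log n)^2.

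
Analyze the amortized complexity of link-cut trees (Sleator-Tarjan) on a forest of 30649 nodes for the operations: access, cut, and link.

Link-cut trees represent the forest using splay trees over preferred paths. With potential Phi = sum over nodes of log(size of virtual subtree), each access on 30649 nodes is O(log 30649) = O(log n) amortized by the splay-tree access lemma. Cut and link are O(1) plus one access.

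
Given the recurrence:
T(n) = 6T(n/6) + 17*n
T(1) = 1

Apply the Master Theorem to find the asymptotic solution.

a=6, b=6, f(n)=17*n. log_6(6) = 1. Case 2: T(n) = O(n log n).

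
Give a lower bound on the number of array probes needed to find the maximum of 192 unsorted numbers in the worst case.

Adversary: any unprobed cell could hold a value larger than everything seen so far. If fewer than 192 cells are probed, the adversary places the max in an unprobed cell. So all 192 cells must be examined; together with 192-1 comparisons this is tight.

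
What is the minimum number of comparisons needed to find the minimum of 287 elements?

Finding the minimum requires 286 comparisons, identical reasoning to finding the maximum. Each comparison eliminates one candidate.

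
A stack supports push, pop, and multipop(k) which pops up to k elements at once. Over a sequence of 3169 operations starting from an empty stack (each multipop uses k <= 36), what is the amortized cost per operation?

Each element is pushed exactly once and popped at most once (whether by pop or as part of a multipop). So the total number of individual pops over the whole sequence is at most the number of pushes, which is at most 3169. Total work <= 2 * 3169, hence O(1) amortized per operation.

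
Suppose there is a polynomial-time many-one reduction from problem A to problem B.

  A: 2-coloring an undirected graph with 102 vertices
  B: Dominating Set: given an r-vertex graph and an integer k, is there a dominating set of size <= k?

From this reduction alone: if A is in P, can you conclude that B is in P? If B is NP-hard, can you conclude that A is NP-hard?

A poly-time reduction A <=_p B transfers tractability DOWN (B easy => A easy) and hardness UP (A hard => B hard), not the reverse.
From A in P, the reduction alone does NOT give B in P: any problem in P trivially reduces to SAT, yet SAT is not known to be in P.
From B NP-hard, the reduction alone does NOT give A NP-hard: again, easy problems reduce to hard ones.
(Here in fact A is P and B is NP-complete.)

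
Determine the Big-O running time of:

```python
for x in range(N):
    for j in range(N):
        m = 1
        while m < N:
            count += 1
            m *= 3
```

Time complexity: O(n^2 log n).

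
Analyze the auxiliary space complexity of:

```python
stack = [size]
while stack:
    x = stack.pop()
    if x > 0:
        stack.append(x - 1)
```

Space complexity: O(1).
Only a constant amount of auxiliary storage is used; nothing grows with n.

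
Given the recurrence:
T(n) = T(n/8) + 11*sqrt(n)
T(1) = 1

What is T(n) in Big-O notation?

Each level contributes sqrt(n/8^k). Geometric series with ratio 1/sqrt(8) < 1 sums to O(sqrt(n)).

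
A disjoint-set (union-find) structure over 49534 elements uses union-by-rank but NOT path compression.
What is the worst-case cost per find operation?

Union-by-rank alone keeps every tree's height <= log_2(49534) ~= 15.6. Each find traverses from a node to its root, costing O(height) = O(log n). Without path compression this bound is tight.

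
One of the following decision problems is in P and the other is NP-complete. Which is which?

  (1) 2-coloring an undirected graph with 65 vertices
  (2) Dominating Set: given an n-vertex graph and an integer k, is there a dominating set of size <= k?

(1) is P: 2-coloring is bipartiteness testing via BFS, O(V+E).
(2) is NP-complete: reduces from Set Cover (with k part of the input).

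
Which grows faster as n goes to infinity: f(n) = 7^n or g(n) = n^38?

f(n) = 7^n grows faster: any exponential with base > 1 dominates every polynomial.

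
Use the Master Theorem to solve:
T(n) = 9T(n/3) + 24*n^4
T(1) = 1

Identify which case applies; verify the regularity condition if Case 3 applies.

a=9, b=3, f(n)=24*n^4.
log_3(9) = 2 < 4.
f(n) = Omega(n^(2+epsilon)) for some epsilon > 0, so Case 3 is the candidate.
Regularity: a*f(n/b) = 9*24*(n/3)^4 = (9/81)*24*n^4 <= c*f(n) with c = 9/81 < 1. Satisfied.
Case 3: T(n) = Theta(n^4).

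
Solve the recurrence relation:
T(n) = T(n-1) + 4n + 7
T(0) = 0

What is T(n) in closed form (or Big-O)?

Dominant term in sum is 4*sum(i, i=1..n) = 4*n*(n+1)/2 = O(n^2).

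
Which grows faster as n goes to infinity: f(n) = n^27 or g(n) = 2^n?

g(n) = 2^n grows faster: any exponential with base > 1 dominates every polynomial.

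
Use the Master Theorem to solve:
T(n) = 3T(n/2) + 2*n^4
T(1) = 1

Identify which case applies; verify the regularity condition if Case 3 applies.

a=3, b=2, f(n)=2*n^4.
log_2(3) = 1.585 < 4.
f(n) = Omega(n^(1.585+epsilon)) for some epsilon > 0, so Case 3 is the candidate.
Regularity: a*f(n/b) = 3*2*(n/2)^4 = (3/16)*2*n^4 <= c*f(n) with c = 3/16 < 1. Satisfied.
Case 3: T(n) = Theta(n^4).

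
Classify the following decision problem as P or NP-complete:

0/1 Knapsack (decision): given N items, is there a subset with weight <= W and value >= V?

This problem is NP-complete: reduces from Subset Sum.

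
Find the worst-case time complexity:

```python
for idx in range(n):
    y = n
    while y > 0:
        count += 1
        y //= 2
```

Time complexity: O(n log n).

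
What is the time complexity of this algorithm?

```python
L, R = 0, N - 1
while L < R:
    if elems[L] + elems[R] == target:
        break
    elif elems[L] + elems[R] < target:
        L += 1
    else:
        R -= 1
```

Time complexity: O(n).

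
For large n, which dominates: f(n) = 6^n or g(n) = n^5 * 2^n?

f(n) = 6^n grows faster: 6^n / (n^5 2^n) = (6/2)^n / n^5 -> infinity since 6/2 > 1.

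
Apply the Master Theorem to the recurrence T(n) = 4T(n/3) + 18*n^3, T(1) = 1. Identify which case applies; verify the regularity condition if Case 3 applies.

a=4, b=3, f(n)=18*n^3.
log_3(4) = 1.262 < 3.
f(n) = Omega(n^(1.262+epsilon)) for some epsilon > 0, so Case 3 is the candidate.
Regularity: a*f(n/b) = 4*18*(n/3)^3 = (4/27)*18*n^3 <= c*f(n) with c = 4/27 < 1. Satisfied.
Case 3: T(n) = Theta(n^3).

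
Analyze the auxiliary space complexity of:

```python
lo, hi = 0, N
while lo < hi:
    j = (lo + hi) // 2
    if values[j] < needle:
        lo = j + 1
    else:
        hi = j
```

Space complexity: O(1).
Only a constant amount of auxiliary storage is used; nothing grows with n.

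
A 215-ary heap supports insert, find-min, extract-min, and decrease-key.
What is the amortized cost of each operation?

The 215-ary heap has height O(log_215 n). Insert sifts up: O(log_215 n). Find-min reads the root: O(1). Extract-min sifts down comparing 215 children per level: O(215 * log_215 n). Decrease-key sifts up: O(log_215 n).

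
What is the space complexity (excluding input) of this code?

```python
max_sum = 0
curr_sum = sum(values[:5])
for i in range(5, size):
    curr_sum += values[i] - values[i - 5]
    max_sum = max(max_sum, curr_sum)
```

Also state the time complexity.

Space complexity: O(1).
Only a constant amount of auxiliary storage is used; nothing grows with n.
Time complexity: O(n).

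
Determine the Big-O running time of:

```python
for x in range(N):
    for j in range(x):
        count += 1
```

Time complexity: O(n^2).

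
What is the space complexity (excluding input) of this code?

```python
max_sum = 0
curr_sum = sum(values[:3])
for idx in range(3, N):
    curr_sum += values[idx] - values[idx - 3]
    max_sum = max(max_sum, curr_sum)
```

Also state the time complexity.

Space complexity: O(1).
Only a constant amount of auxiliary storage is used; nothing grows with n.
Time complexity: O(n).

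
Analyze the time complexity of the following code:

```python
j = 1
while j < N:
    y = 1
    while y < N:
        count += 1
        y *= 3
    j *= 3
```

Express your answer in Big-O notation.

Time complexity: O(log^2 n).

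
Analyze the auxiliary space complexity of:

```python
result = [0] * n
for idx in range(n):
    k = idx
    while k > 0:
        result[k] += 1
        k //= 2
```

Space complexity: O(n).
Auxiliary storage grows linearly with the input size n in the worst case.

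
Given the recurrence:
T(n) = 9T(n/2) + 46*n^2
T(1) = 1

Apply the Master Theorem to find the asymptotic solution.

a=9, b=2, f(n)=46*n^2. log_2(9) = 3.17. Case 1 of Master Theorem: T(n) = O(n^3.17).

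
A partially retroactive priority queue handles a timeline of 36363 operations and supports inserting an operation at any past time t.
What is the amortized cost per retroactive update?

Partially retroactive priority queues (Demaine-Iacono-Langerman) allow updates at past times with queries only at the present. With a balanced BST over the m = 36363 timeline events tracking bridges, each retroactive insert or delete is O(log m) amortized.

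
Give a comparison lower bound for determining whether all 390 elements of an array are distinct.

In the algebraic decision-tree model, the YES region for element distinctness on 390 elements has 390! connected components (one per ordering). Ben-Or's theorem then gives a lower bound of Omega(log(n!)) = Omega(n log n).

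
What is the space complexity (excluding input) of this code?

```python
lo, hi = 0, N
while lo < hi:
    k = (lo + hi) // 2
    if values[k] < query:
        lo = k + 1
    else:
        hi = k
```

Space complexity: O(1).
Only a constant amount of auxiliary storage is used; nothing grows with n.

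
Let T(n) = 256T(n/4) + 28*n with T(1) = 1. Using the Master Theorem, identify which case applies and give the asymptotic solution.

a=256, b=4, f(n)=28*n.
log_4(256) = 4 > 1.
Since f(n) = O(n^1) is polynomially smaller than n^4, Case 1 applies.
T(n) = Theta(n^4).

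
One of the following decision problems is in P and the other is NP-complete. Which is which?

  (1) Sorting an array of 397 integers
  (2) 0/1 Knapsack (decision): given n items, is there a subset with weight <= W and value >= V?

(1) is P: merge sort runs in O(n log n).
(2) is NP-complete: reduces from Subset Sum.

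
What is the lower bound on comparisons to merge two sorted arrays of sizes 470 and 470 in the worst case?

Adversary: with |470 - 470| <= 1 the inputs can be fully interleaved so that every adjacent pair in the merged output comes from different arrays. Then each of the 939 adjacent pairs must be directly compared, or the algorithm cannot determine their relative order. Standard merge meets this bound.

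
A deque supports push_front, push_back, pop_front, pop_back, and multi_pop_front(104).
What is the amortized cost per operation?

Assign 2 credits to each push operation. A pop uses 1 saved credit. multi_pop_front(104) uses up to 104 saved credits from previous pushes. Credits never go negative. Amortized cost is O(1).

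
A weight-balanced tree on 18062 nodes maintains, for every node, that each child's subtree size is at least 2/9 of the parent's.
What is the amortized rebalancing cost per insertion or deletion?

With balance ratio 2/9, tree height is O(log_{9/2}(18062)) = O(log n). A rebalance at a node of size s costs O(s) but requires Omega(s) updates in that subtree to retrigger. Summed over the O(log n) ancestors of the touched leaf, amortized rebalancing is O(log n).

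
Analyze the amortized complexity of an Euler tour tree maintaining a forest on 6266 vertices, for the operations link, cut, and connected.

An Euler tour tree stores each tree's Euler tour as a balanced BST keyed by tour position. On 6266 vertices: link concatenates two tours via O(1) splits/joins of size <= 2*6266 (O(log n)); cut splits the tour at the two occurrences of the edge (O(log n)); connected compares BST roots (O(log n) to find the root). All O(log n) amortized.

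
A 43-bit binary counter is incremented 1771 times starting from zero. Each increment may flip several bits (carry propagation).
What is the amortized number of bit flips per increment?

Bit i flips on every 2^i-th increment, so over 1771 increments bit i flips floor(1771/2^i) times. Summing over i: total flips < 2 * 1771. Amortized: < 2 = O(1) per increment.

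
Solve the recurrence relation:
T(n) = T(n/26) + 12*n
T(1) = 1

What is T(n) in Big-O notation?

Geometric series: 12*n*(1 + 1/26 + 1/26^2 + ...) = O(n). T(n) = O(n).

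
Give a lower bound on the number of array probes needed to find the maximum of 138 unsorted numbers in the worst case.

Adversary: any unprobed cell could hold a value larger than everything seen so far. If fewer than 138 cells are probed, the adversary places the max in an unprobed cell. So all 138 cells must be examined; together with 138-1 comparisons this is tight.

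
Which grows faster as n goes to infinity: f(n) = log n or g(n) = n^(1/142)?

g(n) = n^(1/142) grows faster: any positive power of n dominates log n.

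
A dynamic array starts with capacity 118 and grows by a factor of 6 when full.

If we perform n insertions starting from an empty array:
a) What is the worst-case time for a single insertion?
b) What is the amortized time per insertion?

(a) Worst-case single insertion: O(n) -- when the array is full at capacity c, the resize copies all c elements, and c can be Theta(n).
(b) Resizes happen at sizes 118, 708, 4248, ... Total copy cost for n insertions: 118 + 708 + ... = O(n) (geometric series with ratio 1/6). Amortized cost per insertion: O(n)/n = O(1).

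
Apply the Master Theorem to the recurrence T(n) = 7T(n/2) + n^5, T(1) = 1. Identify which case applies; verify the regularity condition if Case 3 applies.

a=7, b=2, f(n)=n^5.
log_2(7) = 2.807 < 5.
f(n) = Omega(n^(2.807+epsilon)) for some epsilon > 0, so Case 3 is the candidate.
Regularity: a*f(n/b) = 7*1*(n/2)^5 = (7/32)*1*n^5 <= c*f(n) with c = 7/32 < 1. Satisfied.
Case 3: T(n) = Theta(n^5).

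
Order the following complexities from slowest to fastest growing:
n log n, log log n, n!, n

Ordered by growth rate: log log n < n < n log n < n!.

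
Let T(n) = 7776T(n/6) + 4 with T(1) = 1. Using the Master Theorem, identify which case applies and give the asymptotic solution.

a=7776, b=6, f(n)=4.
log_6(7776) = 5 > 0.
Since f(n) = O(n^0) is polynomially smaller than n^5, Case 1 applies.
T(n) = Theta(n^5).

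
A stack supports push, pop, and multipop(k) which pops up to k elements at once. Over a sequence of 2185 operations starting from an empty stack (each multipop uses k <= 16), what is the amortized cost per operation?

Each element is pushed exactly once and popped at most once (whether by pop or as part of a multipop). So the total number of individual pops over the whole sequence is at most the number of pushes, which is at most 2185. Total work <= 2 * 2185, hence O(1) amortized per operation.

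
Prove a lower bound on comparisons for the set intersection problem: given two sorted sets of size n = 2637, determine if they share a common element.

For two sorted arrays of size n = 2637, any correct algorithm must examine Omega(n) elements. If fewer are examined, an adversary places a common element in an unexamined gap. A merge-based scan achieves O(n), so the bound is tight.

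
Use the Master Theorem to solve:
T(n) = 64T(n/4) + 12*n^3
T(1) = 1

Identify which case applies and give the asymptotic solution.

a=64, b=4, f(n)=12*n^3.
log_4(64) = 3, so n^(log_b(a)) = n^3.
f(n) = Theta(n^3), so Case 2 applies.
T(n) = Theta(n^3 log n).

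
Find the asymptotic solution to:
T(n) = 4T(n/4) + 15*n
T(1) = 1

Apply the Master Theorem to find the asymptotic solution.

a=4, b=4, f(n)=15*n. log_4(4) = 1. Case 2: T(n) = O(n log n).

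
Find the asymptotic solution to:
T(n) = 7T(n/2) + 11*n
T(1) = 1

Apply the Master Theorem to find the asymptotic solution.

a=7, b=2, f(n)=11*n. log_2(7) = 2.807. Case 1 of Master Theorem: T(n) = O(n^2.807).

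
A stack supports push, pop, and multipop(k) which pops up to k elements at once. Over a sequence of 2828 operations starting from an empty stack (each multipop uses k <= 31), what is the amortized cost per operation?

Each element is pushed exactly once and popped at most once (whether by pop or as part of a multipop). So the total number of individual pops over the whole sequence is at most the number of pushes, which is at most 2828. Total work <= 2 * 2828, hence O(1) amortized per operation.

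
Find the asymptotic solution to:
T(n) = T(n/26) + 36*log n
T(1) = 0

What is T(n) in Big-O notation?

Each of the log_26(n) levels adds O(log n). T(n) = O(log^2 n).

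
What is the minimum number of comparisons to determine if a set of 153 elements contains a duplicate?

Determining if 153 elements are all distinct requires Omega(n log n) comparisons in the comparison model. This follows from the element distinctness lower bound.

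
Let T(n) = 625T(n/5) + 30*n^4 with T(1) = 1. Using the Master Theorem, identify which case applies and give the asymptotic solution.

a=625, b=5, f(n)=30*n^4.
log_5(625) = 4, so n^(log_b(a)) = n^4.
f(n) = Theta(n^4), so Case 2 applies.
T(n) = Theta(n^4 log n).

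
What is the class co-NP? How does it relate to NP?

co-NP is the class of problems whose complement is in NP. A problem is in co-NP if 'no' instances have short proofs. NP and co-NP may or may not be equal. If NP != co-NP, then P != NP. Tautology (is a formula always true?) is in co-NP.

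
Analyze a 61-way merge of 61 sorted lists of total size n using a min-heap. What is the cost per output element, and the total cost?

Maintain a min-heap of size 61 holding the current head of each list. Each output step does one extract-min (O(log 61)) and one insert of that list's next element (O(log 61)). Each of the n elements passes through the heap exactly once, so the total cost is O(n log 61), i.e. O(log 61) per output element.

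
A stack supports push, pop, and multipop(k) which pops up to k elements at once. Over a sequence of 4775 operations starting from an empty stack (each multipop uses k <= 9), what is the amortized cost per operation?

Each element is pushed exactly once and popped at most once (whether by pop or as part of a multipop). So the total number of individual pops over the whole sequence is at most the number of pushes, which is at most 4775. Total work <= 2 * 4775, hence O(1) amortized per operation.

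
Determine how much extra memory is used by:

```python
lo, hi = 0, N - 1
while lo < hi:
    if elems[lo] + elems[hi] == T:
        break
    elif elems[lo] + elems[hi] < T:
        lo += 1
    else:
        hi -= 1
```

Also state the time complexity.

Space complexity: O(1).
Only a constant amount of auxiliary storage is used; nothing grows with n.
Time complexity: O(n).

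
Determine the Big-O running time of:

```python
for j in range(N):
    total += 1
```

Time complexity: O(n).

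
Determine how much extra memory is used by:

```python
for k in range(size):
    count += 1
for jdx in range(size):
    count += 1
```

Space complexity: O(1).
Only a constant amount of auxiliary storage is used; nothing grows with n.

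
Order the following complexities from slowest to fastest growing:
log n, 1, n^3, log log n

Ordered by growth rate: 1 < log log n < log n < n^3.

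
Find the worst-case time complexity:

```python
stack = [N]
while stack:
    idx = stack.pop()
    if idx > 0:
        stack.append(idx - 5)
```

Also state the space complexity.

Time complexity: O(n).
Space complexity: O(1).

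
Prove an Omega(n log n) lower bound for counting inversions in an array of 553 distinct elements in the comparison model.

Decision-tree argument: at any leaf, the comparisons made (with transitivity) must totally order all 553 elements -- otherwise some pair (i,j) is unordered, and an adversary can present two inputs agreeing on every comparison made but with that pair flipped, changing the inversion count by 1, so the leaf's output is wrong on one of them. Hence the tree has >= 553! leaves and height >= log_2(553!) = Omega(n log n). Modified merge sort achieves O(n log n).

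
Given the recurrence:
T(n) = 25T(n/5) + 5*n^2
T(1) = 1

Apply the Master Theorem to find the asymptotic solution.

a=25, b=5, f(n)=5*n^2. log_5(25) = 2. Case 2: T(n) = O(n^2 log n).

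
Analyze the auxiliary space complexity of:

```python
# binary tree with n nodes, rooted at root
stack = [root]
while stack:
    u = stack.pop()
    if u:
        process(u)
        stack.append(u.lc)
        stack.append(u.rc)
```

Space complexity: O(n).
Auxiliary storage grows linearly with the input size n in the worst case.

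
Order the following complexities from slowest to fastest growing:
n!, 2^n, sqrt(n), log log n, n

Ordered by growth rate: log log n < sqrt(n) < n < 2^n < n!.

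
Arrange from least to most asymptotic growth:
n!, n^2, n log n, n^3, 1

Ordered by growth rate: 1 < n log n < n^2 < n^3 < n!.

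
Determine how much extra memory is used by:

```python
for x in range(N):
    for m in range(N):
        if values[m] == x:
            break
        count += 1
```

Space complexity: O(1).
Only a constant amount of auxiliary storage is used; nothing grows with n.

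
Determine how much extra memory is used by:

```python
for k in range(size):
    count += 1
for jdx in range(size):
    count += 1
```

Space complexity: O(1).
Only a constant amount of auxiliary storage is used; nothing grows with n.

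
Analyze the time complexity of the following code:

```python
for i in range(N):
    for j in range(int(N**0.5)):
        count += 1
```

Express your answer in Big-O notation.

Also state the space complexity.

Time complexity: O(n * sqrt(n)).
Space complexity: O(1).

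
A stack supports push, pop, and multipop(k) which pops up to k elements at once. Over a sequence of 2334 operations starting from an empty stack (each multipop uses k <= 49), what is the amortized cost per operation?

Each element is pushed exactly once and popped at most once (whether by pop or as part of a multipop). So the total number of individual pops over the whole sequence is at most the number of pushes, which is at most 2334. Total work <= 2 * 2334, hence O(1) amortized per operation.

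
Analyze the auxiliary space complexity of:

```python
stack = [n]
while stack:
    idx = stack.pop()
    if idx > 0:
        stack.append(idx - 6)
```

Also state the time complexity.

Space complexity: O(1).
Only a constant amount of auxiliary storage is used; nothing grows with n.
Time complexity: O(n).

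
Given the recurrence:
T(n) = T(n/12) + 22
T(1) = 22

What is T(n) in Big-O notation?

Each step divides n by 12 and adds 22. After log_12(n) steps, T(n) = O(log n).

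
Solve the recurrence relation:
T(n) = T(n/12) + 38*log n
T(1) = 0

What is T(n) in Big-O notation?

Each of the log_12(n) levels adds O(log n). T(n) = O(log^2 n).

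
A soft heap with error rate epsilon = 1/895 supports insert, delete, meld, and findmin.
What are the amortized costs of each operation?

Soft heaps (Chazelle) allow up to an epsilon = 1/895 fraction of elements to have corrupted (raised) keys. Insert is O(log(1/epsilon)) = O(log 895) amortized -- the structure maintains heap-ordered binary trees of rank bounded by O(log(1/epsilon)). Meld concatenates root lists: O(1) amortized. Delete and findmin are O(1) amortized.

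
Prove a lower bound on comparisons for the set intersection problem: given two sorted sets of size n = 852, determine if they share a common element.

For two sorted arrays of size n = 852, any correct algorithm must examine Omega(n) elements. If fewer are examined, an adversary places a common element in an unexamined gap. A merge-based scan achieves O(n), so the bound is tight.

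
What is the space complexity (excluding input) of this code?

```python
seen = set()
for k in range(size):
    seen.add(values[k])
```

Space complexity: O(n).
Auxiliary storage grows linearly with the input size n in the worst case.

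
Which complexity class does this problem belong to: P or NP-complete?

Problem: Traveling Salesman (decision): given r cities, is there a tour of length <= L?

This problem is NP-complete: reduces from Hamiltonian Cycle.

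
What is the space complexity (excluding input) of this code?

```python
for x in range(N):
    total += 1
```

Space complexity: O(1).
Only a constant amount of auxiliary storage is used; nothing grows with n.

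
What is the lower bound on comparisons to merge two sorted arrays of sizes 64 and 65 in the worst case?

Adversary: with |64 - 65| <= 1 the inputs can be fully interleaved so that every adjacent pair in the merged output comes from different arrays. Then each of the 128 adjacent pairs must be directly compared, or the algorithm cannot determine their relative order. Standard merge meets this bound.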